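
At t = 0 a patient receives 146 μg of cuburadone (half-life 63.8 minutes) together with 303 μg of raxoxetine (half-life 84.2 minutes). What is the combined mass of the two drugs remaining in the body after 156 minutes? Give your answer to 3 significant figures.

111 μg

cuburadone: 146 × (1/2)^(156/63.8) = 146 × (1/2)^2.4451 ≈ 26.81 μg.
raxoxetine: 303 × (1/2)^(156/84.2) = 303 × (1/2)^1.8527 ≈ 83.891 μg.
Total = 26.81 + 83.891 ≈ 110.7 μg.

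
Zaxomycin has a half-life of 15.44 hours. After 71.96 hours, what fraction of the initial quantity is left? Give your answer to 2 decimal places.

n = 71.96/15.44 ≈ 4.6606 half-lives.
Fraction remaining = (1/2)^4.6606 ≈ 0.039538.

0.04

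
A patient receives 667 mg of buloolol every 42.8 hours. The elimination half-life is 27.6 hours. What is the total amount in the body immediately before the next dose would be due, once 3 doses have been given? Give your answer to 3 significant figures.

332 mg

The 3 doses were given 128.4, 85.6, 42.8 hours ago.
Total = 667·(1/2)^(128.4/27.6) + 667·(1/2)^(85.6/27.6) + 667·(1/2)^(42.8/27.6)
      = 26.527 + 77.714 + 227.67 ≈ 331.91 mg.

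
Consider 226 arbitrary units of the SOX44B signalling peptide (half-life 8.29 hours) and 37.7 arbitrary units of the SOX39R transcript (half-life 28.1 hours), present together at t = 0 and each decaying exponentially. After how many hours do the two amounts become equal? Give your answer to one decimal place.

30.4 hours

Set 226·(1/2)^(t/8.29) = 37.7·(1/2)^(t/28.1).
Taking log₂: log₂(226/37.7) = t·(1/8.29 − 1/28.1).
log₂(5.9947) = 2.5837; 1/8.29 − 1/28.1 = 0.08504.
t = 2.5837 / 0.08504 ≈ 30.382 hours.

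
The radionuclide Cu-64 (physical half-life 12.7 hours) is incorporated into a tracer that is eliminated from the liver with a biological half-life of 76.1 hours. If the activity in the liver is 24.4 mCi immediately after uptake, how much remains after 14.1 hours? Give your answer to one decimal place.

9.9 mCi

1/t_eff = 1/t_phys + 1/t_biol = 1/12.7 + 1/76.1 = 0.091881 per hour.
t_eff = 12.7 × 76.1 / (12.7 + 76.1) ≈ 10.884 hours.
Remaining = 24.4 × (1/2)^(14.1/10.884) = 24.4 × (1/2)^1.2955 ≈ 9.9403 mCi.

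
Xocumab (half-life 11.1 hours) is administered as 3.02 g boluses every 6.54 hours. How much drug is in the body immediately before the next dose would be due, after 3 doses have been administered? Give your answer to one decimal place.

The 3 doses were given 19.62, 13.08, 6.54 hours ago.
Total = 3.02·(1/2)^(19.62/11.1) + 3.02·(1/2)^(13.08/11.1) + 3.02·(1/2)^(6.54/11.1)
      = 0.88698 + 1.3344 + 2.0074 ≈ 4.2288 g.

4.2 g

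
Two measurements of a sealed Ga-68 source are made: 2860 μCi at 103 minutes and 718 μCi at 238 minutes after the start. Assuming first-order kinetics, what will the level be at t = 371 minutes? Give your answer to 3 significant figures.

184 μCi

Over Δt = 238 − 103 = 135 minutes, the level fell by a factor of 2860/718 ≈ 3.9833.
n = log₂(3.9833) ≈ 1.994 half-lives, so t½ = 135/1.994 ≈ 67.704 minutes.
From t = 238 to t = 371: 718 × (1/2)^((371−238)/67.704) ≈ 183.98 μCi.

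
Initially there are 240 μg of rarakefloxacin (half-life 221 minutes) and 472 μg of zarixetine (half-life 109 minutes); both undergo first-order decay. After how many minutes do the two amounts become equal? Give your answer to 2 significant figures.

Set 240·(1/2)^(t/221) = 472·(1/2)^(t/109).
Taking log₂: log₂(240/472) = t·(1/221 − 1/109).
log₂(0.50847) = -0.97575; 1/221 − 1/109 = -0.0046494.
t = -0.97575 / -0.0046494 ≈ 209.87 minutes.

210 minutes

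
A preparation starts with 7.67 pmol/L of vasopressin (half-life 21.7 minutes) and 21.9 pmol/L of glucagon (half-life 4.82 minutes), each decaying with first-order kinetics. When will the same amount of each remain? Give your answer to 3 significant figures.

Set 7.67·(1/2)^(t/21.7) = 21.9·(1/2)^(t/4.82).
Taking log₂: log₂(7.67/21.9) = t·(1/21.7 − 1/4.82).
log₂(0.35023) = -1.5136; 1/21.7 − 1/4.82 = -0.16139.
t = -1.5136 / -0.16139 ≈ 9.379 minutes.

9.38 minutes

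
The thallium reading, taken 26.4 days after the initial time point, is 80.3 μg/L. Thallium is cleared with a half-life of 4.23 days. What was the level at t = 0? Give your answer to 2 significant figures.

6100 μg/L

Number of half-lives elapsed: n = 26.4/4.23 ≈ 6.2411.
A₀ = A × 2^n = 80.3 × 2^6.2411 = 80.3 × 75.643 ≈ 6074.1 μg/L.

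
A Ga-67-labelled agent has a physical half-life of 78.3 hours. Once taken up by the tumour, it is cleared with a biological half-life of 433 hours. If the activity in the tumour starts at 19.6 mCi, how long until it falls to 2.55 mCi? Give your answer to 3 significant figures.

1/t_eff = 1/t_phys + 1/t_biol = 1/78.3 + 1/433 = 0.015081 per hour.
t_eff = 78.3 × 433 / (78.3 + 433) ≈ 66.309 hours.
n = log₂(19.6/2.55) ≈ 2.9423; t = 2.9423 × 66.309 ≈ 195.1 hours.

195 hours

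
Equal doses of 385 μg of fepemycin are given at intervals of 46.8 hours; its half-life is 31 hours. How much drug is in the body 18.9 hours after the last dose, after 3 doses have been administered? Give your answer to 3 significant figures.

The 3 doses were given 112.5, 65.7, 18.9 hours ago.
Total = 385·(1/2)^(112.5/31) + 385·(1/2)^(65.7/31) + 385·(1/2)^(18.9/31)
      = 31.118 + 88.608 + 252.31 ≈ 372.03 μg.

372 μg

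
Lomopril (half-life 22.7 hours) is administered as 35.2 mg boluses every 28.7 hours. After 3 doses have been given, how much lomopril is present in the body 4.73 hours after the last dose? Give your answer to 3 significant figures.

The 3 doses were given 62.13, 33.43, 4.73 hours ago.
Total = 35.2·(1/2)^(62.13/22.7) + 35.2·(1/2)^(33.43/22.7) + 35.2·(1/2)^(4.73/22.7)
      = 5.2799 + 12.683 + 30.466 ≈ 48.429 mg.

48.4 mg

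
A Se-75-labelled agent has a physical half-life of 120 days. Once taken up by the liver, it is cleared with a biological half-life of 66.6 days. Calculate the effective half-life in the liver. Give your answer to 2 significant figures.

1/t_eff = 1/t_phys + 1/t_biol = 1/120 + 1/66.6 = 0.023348 per day.
t_eff = 120 × 66.6 / (120 + 66.6) ≈ 42.83 days.

43 days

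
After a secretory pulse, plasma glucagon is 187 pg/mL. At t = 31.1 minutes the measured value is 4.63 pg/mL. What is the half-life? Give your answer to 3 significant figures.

5.83 minutes

A/A₀ = 4.63/187 ≈ 0.024759.
n = log₂(40.389) ≈ 5.3359 half-lives elapsed in 31.1 minutes.
t½ = 31.1/5.3359 ≈ 5.8285 minutes.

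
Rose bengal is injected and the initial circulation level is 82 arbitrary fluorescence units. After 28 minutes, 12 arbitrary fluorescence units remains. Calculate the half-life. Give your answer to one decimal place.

10.1 minutes

A/A₀ = 12/82 ≈ 0.14634.
n = log₂(6.8333) ≈ 2.7726 half-lives elapsed in 28 minutes.
t½ = 28/2.7726 ≈ 10.099 minutes.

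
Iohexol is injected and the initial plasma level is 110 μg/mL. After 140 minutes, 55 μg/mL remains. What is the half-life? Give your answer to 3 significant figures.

140 minutes

A/A₀ = 55/110 ≈ 0.5.
n = log₂(2) ≈ 1 half-life elapsed in 140 minutes.
t½ = 140/1 ≈ 140 minutes.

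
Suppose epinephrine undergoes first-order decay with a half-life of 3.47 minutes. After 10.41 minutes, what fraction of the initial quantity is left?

0.125

n = 10.41/3.47 ≈ 3 half-lives.
Fraction remaining = (1/2)^3 ≈ 0.125.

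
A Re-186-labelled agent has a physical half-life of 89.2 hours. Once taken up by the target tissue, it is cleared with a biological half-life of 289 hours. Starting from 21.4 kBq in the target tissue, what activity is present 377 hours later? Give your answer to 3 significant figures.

0.463 kBq

1/t_eff = 1/t_phys + 1/t_biol = 1/89.2 + 1/289 = 0.014671 per hour.
t_eff = 89.2 × 289 / (89.2 + 289) ≈ 68.162 hours.
Remaining = 21.4 × (1/2)^(377/68.162) = 21.4 × (1/2)^5.531 ≈ 0.46284 kBq.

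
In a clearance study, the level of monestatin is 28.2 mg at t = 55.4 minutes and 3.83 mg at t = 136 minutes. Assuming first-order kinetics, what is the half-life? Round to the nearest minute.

Over Δt = 136 − 55.4 = 80.6 minutes, the level fell by a factor of 28.2/3.83 ≈ 7.3629.
n = log₂(7.3629) ≈ 2.8803 half-lives, so t½ = 80.6/2.8803 ≈ 27.983 minutes.

28 minutes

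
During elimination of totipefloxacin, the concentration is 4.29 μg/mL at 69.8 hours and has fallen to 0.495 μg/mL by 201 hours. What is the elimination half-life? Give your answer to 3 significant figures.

42.1 hours

Over Δt = 201 − 69.8 = 131.2 hours, the level fell by a factor of 4.29/0.495 ≈ 8.6667.
n = log₂(8.6667) ≈ 3.1155 half-lives, so t½ = 131.2/3.1155 ≈ 42.112 hours.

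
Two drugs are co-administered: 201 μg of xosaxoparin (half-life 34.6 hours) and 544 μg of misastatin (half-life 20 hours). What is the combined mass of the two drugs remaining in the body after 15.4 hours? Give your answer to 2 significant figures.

xosaxoparin: 201 × (1/2)^(15.4/34.6) = 201 × (1/2)^0.44509 ≈ 147.64 μg.
misastatin: 544 × (1/2)^(15.4/20) = 544 × (1/2)^0.77 ≈ 319.01 μg.
Total = 147.64 + 319.01 ≈ 466.65 μg.

470 μg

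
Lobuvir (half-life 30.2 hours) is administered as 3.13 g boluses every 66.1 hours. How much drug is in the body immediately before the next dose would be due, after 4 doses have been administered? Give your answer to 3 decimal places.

The 4 doses were given 264.4, 198.3, 132.2, 66.1 hours ago.
Total = 3.13·(1/2)^(264.4/30.2) + 3.13·(1/2)^(198.3/30.2) + 3.13·(1/2)^(132.2/30.2) + 3.13·(1/2)^(66.1/30.2)
      = 0.007245 + 0.03303 + 0.15059 + 0.68654 ≈ 0.87741 g.

0.877 g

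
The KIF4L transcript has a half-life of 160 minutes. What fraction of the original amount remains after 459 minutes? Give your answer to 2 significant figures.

0.14

n = 459/160 ≈ 2.8687 half-lives.
Fraction remaining = (1/2)^2.8687 ≈ 0.13691.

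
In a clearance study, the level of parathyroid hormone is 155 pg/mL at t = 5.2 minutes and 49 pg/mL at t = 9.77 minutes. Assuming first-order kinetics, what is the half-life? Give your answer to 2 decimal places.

Over Δt = 9.77 − 5.2 = 4.57 minutes, the level fell by a factor of 155/49 ≈ 3.1633.
n = log₂(3.1633) ≈ 1.6614 half-lives, so t½ = 4.57/1.6614 ≈ 2.7507 minutes.

2.75 minutes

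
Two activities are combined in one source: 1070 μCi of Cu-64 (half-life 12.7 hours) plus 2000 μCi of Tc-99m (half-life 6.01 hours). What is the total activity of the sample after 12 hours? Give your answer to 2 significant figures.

Cu-64: 1070 × (1/2)^(12/12.7) = 1070 × (1/2)^0.94488 ≈ 555.84 μCi.
Tc-99m: 2000 × (1/2)^(12/6.01) = 2000 × (1/2)^1.9967 ≈ 501.15 μCi.
Total = 555.84 + 501.15 ≈ 1057 μCi.

1100 μCi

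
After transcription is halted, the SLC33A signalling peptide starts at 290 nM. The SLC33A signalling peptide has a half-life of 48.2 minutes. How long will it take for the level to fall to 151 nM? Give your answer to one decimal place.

45.4 minutes

Fraction remaining = 151/290 ≈ 0.52069.
n = log₂(290/151) = ln(1.9205)/ln 2 ≈ 0.9415 half-lives.
t = n × t½ = 0.9415 × 48.2 ≈ 45.381 minutes.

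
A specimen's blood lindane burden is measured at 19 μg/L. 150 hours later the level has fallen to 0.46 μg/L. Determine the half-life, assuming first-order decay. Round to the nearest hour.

28 hours

A/A₀ = 0.46/19 ≈ 0.024211.
n = log₂(41.304) ≈ 5.3682 half-lives elapsed in 150 hours.
t½ = 150/5.3682 ≈ 27.942 hours.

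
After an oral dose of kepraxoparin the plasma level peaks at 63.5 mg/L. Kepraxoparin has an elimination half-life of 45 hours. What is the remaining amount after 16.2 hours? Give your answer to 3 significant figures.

49.5 mg/L

Number of half-lives: n = 16.2/45 ≈ 0.36.
Remaining = 63.5 × (1/2)^0.36 = 63.5 × 0.77916 ≈ 49.477 mg/L.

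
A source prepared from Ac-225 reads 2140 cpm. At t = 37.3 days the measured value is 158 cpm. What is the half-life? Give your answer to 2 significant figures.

9.9 days

A/A₀ = 158/2140 ≈ 0.073832.
n = log₂(13.544) ≈ 3.7596 half-lives elapsed in 37.3 days.
t½ = 37.3/3.7596 ≈ 9.9212 days.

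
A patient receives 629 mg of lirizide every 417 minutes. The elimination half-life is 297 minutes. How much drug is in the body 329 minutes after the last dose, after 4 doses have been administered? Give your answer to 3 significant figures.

460 mg

The 4 doses were given 1580, 1163, 746, 329 minutes ago.
Total = 629·(1/2)^(1580/297) + 629·(1/2)^(1163/297) + 629·(1/2)^(746/297) + 629·(1/2)^(329/297)
      = 15.747 + 41.674 + 110.29 + 291.87 ≈ 459.58 mg.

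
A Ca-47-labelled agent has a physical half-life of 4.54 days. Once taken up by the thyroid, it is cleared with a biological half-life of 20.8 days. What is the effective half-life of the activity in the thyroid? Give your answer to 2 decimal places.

3.73 days

1/t_eff = 1/t_phys + 1/t_biol = 1/4.54 + 1/20.8 = 0.26834 per day.
t_eff = 4.54 × 20.8 / (4.54 + 20.8) ≈ 3.7266 days.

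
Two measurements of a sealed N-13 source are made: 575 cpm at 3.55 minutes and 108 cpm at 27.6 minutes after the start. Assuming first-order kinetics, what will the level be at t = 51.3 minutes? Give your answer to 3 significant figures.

20.8 cpm

Over Δt = 27.6 − 3.55 = 24.05 minutes, the level fell by a factor of 575/108 ≈ 5.3241.
n = log₂(5.3241) ≈ 2.4125 half-lives, so t½ = 24.05/2.4125 ≈ 9.9688 minutes.
From t = 27.6 to t = 51.3: 108 × (1/2)^((51.3−27.6)/9.9688) ≈ 20.785 cpm.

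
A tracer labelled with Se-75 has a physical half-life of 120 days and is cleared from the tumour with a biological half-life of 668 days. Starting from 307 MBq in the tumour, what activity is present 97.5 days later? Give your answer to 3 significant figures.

1/t_eff = 1/t_phys + 1/t_biol = 1/120 + 1/668 = 0.0098303 per day.
t_eff = 120 × 668 / (120 + 668) ≈ 101.73 days.
Remaining = 307 × (1/2)^(97.5/101.73) = 307 × (1/2)^0.95846 ≈ 157.98 MBq.

158 MBq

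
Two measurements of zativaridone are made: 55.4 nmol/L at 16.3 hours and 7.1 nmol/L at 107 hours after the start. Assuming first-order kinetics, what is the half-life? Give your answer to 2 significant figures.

Over Δt = 107 − 16.3 = 90.7 hours, the level fell by a factor of 55.4/7.1 ≈ 7.8028.
n = log₂(7.8028) ≈ 2.964 half-lives, so t½ = 90.7/2.964 ≈ 30.601 hours.

31 hours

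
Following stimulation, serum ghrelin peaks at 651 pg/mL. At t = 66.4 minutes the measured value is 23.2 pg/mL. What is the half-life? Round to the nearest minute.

A/A₀ = 23.2/651 ≈ 0.035637.
n = log₂(28.06) ≈ 4.8105 half-lives elapsed in 66.4 minutes.
t½ = 66.4/4.8105 ≈ 13.803 minutes.

14 minutes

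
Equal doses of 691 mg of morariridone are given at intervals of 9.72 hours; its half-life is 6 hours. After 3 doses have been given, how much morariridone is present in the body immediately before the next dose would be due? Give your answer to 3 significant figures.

The 3 doses were given 29.16, 19.44, 9.72 hours ago.
Total = 691·(1/2)^(29.16/6) + 691·(1/2)^(19.44/6) + 691·(1/2)^(9.72/6)
      = 23.794 + 73.138 + 224.81 ≈ 321.74 mg.

322 mg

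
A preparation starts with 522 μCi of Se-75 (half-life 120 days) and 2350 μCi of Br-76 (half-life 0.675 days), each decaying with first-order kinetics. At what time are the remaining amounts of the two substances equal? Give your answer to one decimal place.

Set 522·(1/2)^(t/120) = 2350·(1/2)^(t/0.675).
Taking log₂: log₂(522/2350) = t·(1/120 − 1/0.675).
log₂(0.22213) = -2.1705; 1/120 − 1/0.675 = -1.4731.
t = -2.1705 / -1.4731 ≈ 1.4734 days.

1.5 days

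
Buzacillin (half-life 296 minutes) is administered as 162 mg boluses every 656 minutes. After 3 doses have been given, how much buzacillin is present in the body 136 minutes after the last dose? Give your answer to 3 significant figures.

149 mg

The 3 doses were given 1448, 792, 136 minutes ago.
Total = 162·(1/2)^(1448/296) + 162·(1/2)^(792/296) + 162·(1/2)^(136/296)
      = 5.4564 + 25.355 + 117.82 ≈ 148.63 mg.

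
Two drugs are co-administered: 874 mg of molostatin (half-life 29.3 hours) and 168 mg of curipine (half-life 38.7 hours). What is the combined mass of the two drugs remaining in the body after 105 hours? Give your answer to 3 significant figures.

98.5 mg

molostatin: 874 × (1/2)^(105/29.3) = 874 × (1/2)^3.5836 ≈ 72.901 mg.
curipine: 168 × (1/2)^(105/38.7) = 168 × (1/2)^2.7132 ≈ 25.619 mg.
Total = 72.901 + 25.619 ≈ 98.52 mg.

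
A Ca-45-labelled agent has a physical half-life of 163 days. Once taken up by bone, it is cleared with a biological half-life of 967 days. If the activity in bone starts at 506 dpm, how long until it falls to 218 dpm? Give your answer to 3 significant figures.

169 days

1/t_eff = 1/t_phys + 1/t_biol = 1/163 + 1/967 = 0.0071691 per day.
t_eff = 163 × 967 / (163 + 967) ≈ 139.49 days.
n = log₂(506/218) ≈ 1.2148; t = 1.2148 × 139.49 ≈ 169.45 days.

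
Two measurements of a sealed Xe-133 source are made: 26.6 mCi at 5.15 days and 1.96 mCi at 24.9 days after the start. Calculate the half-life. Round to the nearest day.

5 days

Over Δt = 24.9 − 5.15 = 19.75 days, the level fell by a factor of 26.6/1.96 ≈ 13.571.
n = log₂(13.571) ≈ 3.7625 half-lives, so t½ = 19.75/3.7625 ≈ 5.2492 days.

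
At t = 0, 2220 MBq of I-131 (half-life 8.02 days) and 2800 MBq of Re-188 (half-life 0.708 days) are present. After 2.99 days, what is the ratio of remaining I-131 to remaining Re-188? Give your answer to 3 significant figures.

11.4

I-131: 2220 × (1/2)^(2.99/8.02) = 2220 × (1/2)^0.37282 ≈ 1714.4 MBq.
Re-188: 2800 × (1/2)^(2.99/0.708) = 2800 × (1/2)^4.2232 ≈ 149.92 MBq.
Ratio ≈ 1714.4 / 149.92 ≈ 11.436.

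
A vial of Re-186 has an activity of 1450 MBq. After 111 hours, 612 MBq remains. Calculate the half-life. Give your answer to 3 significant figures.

A/A₀ = 612/1450 ≈ 0.42207.
n = log₂(2.3693) ≈ 1.2444 half-lives elapsed in 111 hours.
t½ = 111/1.2444 ≈ 89.196 hours.

89.2 hours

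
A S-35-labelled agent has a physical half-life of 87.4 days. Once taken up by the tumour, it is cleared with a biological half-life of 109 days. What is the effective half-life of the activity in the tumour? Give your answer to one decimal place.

1/t_eff = 1/t_phys + 1/t_biol = 1/87.4 + 1/109 = 0.020616 per day.
t_eff = 87.4 × 109 / (87.4 + 109) ≈ 48.506 days.

48.5 days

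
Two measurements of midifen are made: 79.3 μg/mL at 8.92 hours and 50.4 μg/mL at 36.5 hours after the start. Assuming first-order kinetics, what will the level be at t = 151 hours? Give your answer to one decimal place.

Over Δt = 36.5 − 8.92 = 27.58 hours, the level fell by a factor of 79.3/50.4 ≈ 1.5734.
n = log₂(1.5734) ≈ 0.6539 half-lives, so t½ = 27.58/0.6539 ≈ 42.178 hours.
From t = 36.5 to t = 151: 50.4 × (1/2)^((151−36.5)/42.178) ≈ 7.6776 μg/mL.

7.7 μg/mL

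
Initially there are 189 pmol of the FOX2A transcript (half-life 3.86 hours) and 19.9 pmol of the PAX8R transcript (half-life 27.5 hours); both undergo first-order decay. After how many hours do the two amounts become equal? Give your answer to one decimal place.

Set 189·(1/2)^(t/3.86) = 19.9·(1/2)^(t/27.5).
Taking log₂: log₂(189/19.9) = t·(1/3.86 − 1/27.5).
log₂(9.4975) = 3.2475; 1/3.86 − 1/27.5 = 0.2227.
t = 3.2475 / 0.2227 ≈ 14.582 hours.

14.6 hours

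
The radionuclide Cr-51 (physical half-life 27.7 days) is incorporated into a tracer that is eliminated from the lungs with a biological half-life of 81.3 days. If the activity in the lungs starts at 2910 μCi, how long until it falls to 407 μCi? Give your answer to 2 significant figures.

1/t_eff = 1/t_phys + 1/t_biol = 1/27.7 + 1/81.3 = 0.048401 per day.
t_eff = 27.7 × 81.3 / (27.7 + 81.3) ≈ 20.661 days.
n = log₂(2910/407) ≈ 2.8379; t = 2.8379 × 20.661 ≈ 58.633 days.

59 days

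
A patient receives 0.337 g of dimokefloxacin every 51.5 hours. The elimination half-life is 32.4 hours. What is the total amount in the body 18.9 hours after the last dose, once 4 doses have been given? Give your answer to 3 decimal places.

The 4 doses were given 173.4, 121.9, 70.4, 18.9 hours ago.
Total = 0.337·(1/2)^(173.4/32.4) + 0.337·(1/2)^(121.9/32.4) + 0.337·(1/2)^(70.4/32.4) + 0.337·(1/2)^(18.9/32.4)
      = 0.0082521 + 0.024834 + 0.074738 + 0.22492 ≈ 0.33274 g.

0.333 g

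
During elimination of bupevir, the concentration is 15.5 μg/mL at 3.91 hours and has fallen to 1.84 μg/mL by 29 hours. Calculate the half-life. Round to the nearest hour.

Over Δt = 29 − 3.91 = 25.09 hours, the level fell by a factor of 15.5/1.84 ≈ 8.4239.
n = log₂(8.4239) ≈ 3.0745 half-lives, so t½ = 25.09/3.0745 ≈ 8.1607 hours.

8 hours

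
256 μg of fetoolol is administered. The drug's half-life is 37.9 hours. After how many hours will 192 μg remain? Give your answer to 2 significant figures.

16 hours

Fraction remaining = 192/256 ≈ 0.75.
n = log₂(256/192) = ln(1.3333)/ln 2 ≈ 0.41504 half-lives.
t = n × t½ = 0.41504 × 37.9 ≈ 15.73 hours.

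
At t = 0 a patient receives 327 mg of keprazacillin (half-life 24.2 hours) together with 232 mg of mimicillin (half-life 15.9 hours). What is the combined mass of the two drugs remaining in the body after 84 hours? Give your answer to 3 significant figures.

keprazacillin: 327 × (1/2)^(84/24.2) = 327 × (1/2)^3.4711 ≈ 29.488 mg.
mimicillin: 232 × (1/2)^(84/15.9) = 232 × (1/2)^5.283 ≈ 5.9586 mg.
Total = 29.488 + 5.9586 ≈ 35.447 mg.

35.4 mg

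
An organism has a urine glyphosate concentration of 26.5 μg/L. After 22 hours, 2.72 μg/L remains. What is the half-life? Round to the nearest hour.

A/A₀ = 2.72/26.5 ≈ 0.10264.
n = log₂(9.7426) ≈ 3.2843 half-lives elapsed in 22 hours.
t½ = 22/3.2843 ≈ 6.6985 hours.

7 hours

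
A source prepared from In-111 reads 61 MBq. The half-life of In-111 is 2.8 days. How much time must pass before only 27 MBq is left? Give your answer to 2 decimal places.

Fraction remaining = 27/61 ≈ 0.44262.
n = log₂(61/27) = ln(2.2593)/ln 2 ≈ 1.1758 half-lives.
t = n × t½ = 1.1758 × 2.8 ≈ 3.2924 days.

3.29 days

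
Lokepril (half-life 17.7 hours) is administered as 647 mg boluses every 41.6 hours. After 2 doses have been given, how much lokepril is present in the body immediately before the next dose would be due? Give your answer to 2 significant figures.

150 mg

The 2 doses were given 83.2, 41.6 hours ago.
Total = 647·(1/2)^(83.2/17.7) + 647·(1/2)^(41.6/17.7)
      = 24.882 + 126.88 ≈ 151.76 mg.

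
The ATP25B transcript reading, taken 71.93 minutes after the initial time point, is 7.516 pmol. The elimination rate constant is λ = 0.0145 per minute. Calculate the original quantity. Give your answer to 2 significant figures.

t½ = ln 2 / λ = 0.69315 / 0.0145 ≈ 47.803 minutes.
Number of half-lives elapsed: n = 71.93/47.803 ≈ 1.5047.
A₀ = A × 2^n = 7.516 × 2^1.5047 = 7.516 × 2.8377 ≈ 21.328 pmol.

21 pmol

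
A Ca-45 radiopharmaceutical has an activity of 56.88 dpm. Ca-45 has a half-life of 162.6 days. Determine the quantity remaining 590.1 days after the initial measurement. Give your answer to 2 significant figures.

Number of half-lives: n = 590.1/162.6 ≈ 3.6292.
Remaining = 56.88 × (1/2)^3.6292 = 56.88 × 0.08082 ≈ 4.597 dpm.

4.6 dpm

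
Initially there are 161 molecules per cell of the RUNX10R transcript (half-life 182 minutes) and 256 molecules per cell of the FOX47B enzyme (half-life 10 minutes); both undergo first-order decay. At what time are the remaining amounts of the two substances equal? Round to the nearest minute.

7 minutes

Set 161·(1/2)^(t/182) = 256·(1/2)^(t/10).
Taking log₂: log₂(161/256) = t·(1/182 − 1/10).
log₂(0.62891) = -0.66908; 1/182 − 1/10 = -0.094505.
t = -0.66908 / -0.094505 ≈ 7.0798 minutes.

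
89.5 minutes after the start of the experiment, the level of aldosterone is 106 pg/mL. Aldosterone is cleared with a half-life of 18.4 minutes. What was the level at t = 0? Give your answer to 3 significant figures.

Number of half-lives elapsed: n = 89.5/18.4 ≈ 4.8641.
A₀ = A × 2^n = 106 × 2^4.8641 = 106 × 29.124 ≈ 3087.1 pg/mL.

3090 pg/mL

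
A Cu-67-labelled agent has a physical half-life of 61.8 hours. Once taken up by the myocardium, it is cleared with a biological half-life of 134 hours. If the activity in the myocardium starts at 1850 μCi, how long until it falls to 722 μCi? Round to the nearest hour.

1/t_eff = 1/t_phys + 1/t_biol = 1/61.8 + 1/134 = 0.023644 per hour.
t_eff = 61.8 × 134 / (61.8 + 134) ≈ 42.294 hours.
n = log₂(1850/722) ≈ 1.3575; t = 1.3575 × 42.294 ≈ 57.412 hours.

57 hours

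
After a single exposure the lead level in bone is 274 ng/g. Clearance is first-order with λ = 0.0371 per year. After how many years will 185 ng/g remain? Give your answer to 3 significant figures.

10.6 years

t½ = ln 2 / λ = 0.69315 / 0.0371 ≈ 18.683 years.
Fraction remaining = 185/274 ≈ 0.67518.
n = log₂(274/185) = ln(1.4811)/ln 2 ≈ 0.56665 half-lives.
t = n × t½ = 0.56665 × 18.683 ≈ 10.587 years.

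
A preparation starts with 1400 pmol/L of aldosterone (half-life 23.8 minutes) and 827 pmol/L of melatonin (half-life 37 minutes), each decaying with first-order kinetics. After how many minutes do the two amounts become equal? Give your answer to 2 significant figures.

51 minutes

Set 1400·(1/2)^(t/23.8) = 827·(1/2)^(t/37).
Taking log₂: log₂(1400/827) = t·(1/23.8 − 1/37).
log₂(1.6929) = 0.75947; 1/23.8 − 1/37 = 0.01499.
t = 0.75947 / 0.01499 ≈ 50.666 minutes.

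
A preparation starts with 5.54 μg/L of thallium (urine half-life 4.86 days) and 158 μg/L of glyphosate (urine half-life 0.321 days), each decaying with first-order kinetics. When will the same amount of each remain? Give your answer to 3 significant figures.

1.66 days

Set 5.54·(1/2)^(t/4.86) = 158·(1/2)^(t/0.321).
Taking log₂: log₂(5.54/158) = t·(1/4.86 − 1/0.321).
log₂(0.035063) = -4.8339; 1/4.86 − 1/0.321 = -2.9095.
t = -4.8339 / -2.9095 ≈ 1.6614 days.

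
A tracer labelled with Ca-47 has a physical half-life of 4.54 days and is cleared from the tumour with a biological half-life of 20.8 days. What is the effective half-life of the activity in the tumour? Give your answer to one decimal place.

3.7 days

1/t_eff = 1/t_phys + 1/t_biol = 1/4.54 + 1/20.8 = 0.26834 per day.
t_eff = 4.54 × 20.8 / (4.54 + 20.8) ≈ 3.7266 days.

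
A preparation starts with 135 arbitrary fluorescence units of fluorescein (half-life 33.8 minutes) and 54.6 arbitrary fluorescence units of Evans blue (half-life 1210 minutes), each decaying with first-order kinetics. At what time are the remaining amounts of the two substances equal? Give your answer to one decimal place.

Set 135·(1/2)^(t/33.8) = 54.6·(1/2)^(t/1210).
Taking log₂: log₂(135/54.6) = t·(1/33.8 − 1/1210).
log₂(2.4725) = 1.306; 1/33.8 − 1/1210 = 0.028759.
t = 1.306 / 0.028759 ≈ 45.411 minutes.

45.4 minutes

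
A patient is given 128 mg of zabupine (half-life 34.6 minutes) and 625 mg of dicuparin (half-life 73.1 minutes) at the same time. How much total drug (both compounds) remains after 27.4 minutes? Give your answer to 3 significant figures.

zabupine: 128 × (1/2)^(27.4/34.6) = 128 × (1/2)^0.79191 ≈ 73.93 mg.
dicuparin: 625 × (1/2)^(27.4/73.1) = 625 × (1/2)^0.37483 ≈ 482 mg.
Total = 73.93 + 482 ≈ 555.93 mg.

556 mg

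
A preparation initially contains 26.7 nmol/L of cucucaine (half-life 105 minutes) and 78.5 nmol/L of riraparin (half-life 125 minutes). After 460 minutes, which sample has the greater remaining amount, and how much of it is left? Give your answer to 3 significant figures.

cucucaine: 26.7 × (1/2)^4.381 ≈ 1.2815 nmol/L.
riraparin: 78.5 × (1/2)^3.68 ≈ 6.1246 nmol/L.
Riraparin has more remaining, at ≈ 6.1246 nmol/L.

riraparin, 6.12 nmol/L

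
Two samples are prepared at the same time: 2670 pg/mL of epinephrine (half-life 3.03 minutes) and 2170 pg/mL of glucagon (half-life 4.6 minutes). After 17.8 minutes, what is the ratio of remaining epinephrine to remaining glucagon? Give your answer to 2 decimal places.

0.31

epinephrine: 2670 × (1/2)^(17.8/3.03) = 2670 × (1/2)^5.8746 ≈ 45.508 pg/mL.
glucagon: 2170 × (1/2)^(17.8/4.6) = 2170 × (1/2)^3.8696 ≈ 148.46 pg/mL.
Ratio ≈ 45.508 / 148.46 ≈ 0.30653.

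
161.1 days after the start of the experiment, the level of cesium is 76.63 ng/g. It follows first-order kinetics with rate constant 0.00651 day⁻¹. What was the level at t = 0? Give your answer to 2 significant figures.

t½ = ln 2 / λ = 0.69315 / 0.00651 ≈ 106.47 days.
Number of half-lives elapsed: n = 161.1/106.47 ≈ 1.513.
A₀ = A × 2^n = 76.63 × 2^1.513 = 76.63 × 2.8541 ≈ 218.71 ng/g.

220 ng/g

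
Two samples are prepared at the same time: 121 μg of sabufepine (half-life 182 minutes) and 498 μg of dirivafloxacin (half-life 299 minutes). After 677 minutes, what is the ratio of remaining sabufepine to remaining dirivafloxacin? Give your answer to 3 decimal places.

0.089

sabufepine: 121 × (1/2)^(677/182) = 121 × (1/2)^3.7198 ≈ 9.1837 μg.
dirivafloxacin: 498 × (1/2)^(677/299) = 498 × (1/2)^2.2642 ≈ 103.67 μg.
Ratio ≈ 9.1837 / 103.67 ≈ 0.08859.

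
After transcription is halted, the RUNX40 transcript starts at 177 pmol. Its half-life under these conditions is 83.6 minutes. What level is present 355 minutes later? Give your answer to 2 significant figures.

Number of half-lives: n = 355/83.6 ≈ 4.2464.
Remaining = 177 × (1/2)^4.2464 = 177 × 0.052687 ≈ 9.3256 pmol.

9.3 pmol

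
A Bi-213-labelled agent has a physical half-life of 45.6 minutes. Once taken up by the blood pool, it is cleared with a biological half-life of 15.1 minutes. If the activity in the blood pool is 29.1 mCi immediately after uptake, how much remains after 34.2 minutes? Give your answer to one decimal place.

3.6 mCi

1/t_eff = 1/t_phys + 1/t_biol = 1/45.6 + 1/15.1 = 0.088155 per minute.
t_eff = 45.6 × 15.1 / (45.6 + 15.1) ≈ 11.344 minutes.
Remaining = 29.1 × (1/2)^(34.2/11.344) = 29.1 × (1/2)^3.0149 ≈ 3.6001 mCi.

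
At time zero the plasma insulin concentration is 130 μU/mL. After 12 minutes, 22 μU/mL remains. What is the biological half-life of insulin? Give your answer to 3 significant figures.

A/A₀ = 22/130 ≈ 0.16923.
n = log₂(5.9091) ≈ 2.5629 half-lives elapsed in 12 minutes.
t½ = 12/2.5629 ≈ 4.6821 minutes.

4.68 minutes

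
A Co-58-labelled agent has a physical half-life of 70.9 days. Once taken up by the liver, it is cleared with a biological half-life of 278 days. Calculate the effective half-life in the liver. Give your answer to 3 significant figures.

56.5 days

1/t_eff = 1/t_phys + 1/t_biol = 1/70.9 + 1/278 = 0.017701 per day.
t_eff = 70.9 × 278 / (70.9 + 278) ≈ 56.492 days.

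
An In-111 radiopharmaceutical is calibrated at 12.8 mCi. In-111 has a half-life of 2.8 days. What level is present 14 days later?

0.4 mCi

Elapsed time is 5 half-lives (14/2.8).
Each half-life halves the amount: 12.8 × (1/2)^5 = 12.8/32 = 0.4 mCi.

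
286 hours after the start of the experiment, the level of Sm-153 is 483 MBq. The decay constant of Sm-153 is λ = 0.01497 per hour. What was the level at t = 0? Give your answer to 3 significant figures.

t½ = ln 2 / λ = 0.69315 / 0.01497 ≈ 46.302 hours.
Number of half-lives elapsed: n = 286/46.302 ≈ 6.1768.
A₀ = A × 2^n = 483 × 2^6.1768 = 483 × 72.343 ≈ 34942 MBq.

34900 MBq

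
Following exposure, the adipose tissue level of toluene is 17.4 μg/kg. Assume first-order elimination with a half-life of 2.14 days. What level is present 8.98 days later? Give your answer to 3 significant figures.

Number of half-lives: n = 8.98/2.14 ≈ 4.1963.
Remaining = 17.4 × (1/2)^4.1963 = 17.4 × 0.054551 ≈ 0.94918 μg/kg.

0.949 μg/kg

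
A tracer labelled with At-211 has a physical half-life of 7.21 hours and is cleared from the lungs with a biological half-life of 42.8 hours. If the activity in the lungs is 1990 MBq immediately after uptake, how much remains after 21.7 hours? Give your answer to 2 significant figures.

170 MBq

1/t_eff = 1/t_phys + 1/t_biol = 1/7.21 + 1/42.8 = 0.16206 per hour.
t_eff = 7.21 × 42.8 / (7.21 + 42.8) ≈ 6.1705 hours.
Remaining = 1990 × (1/2)^(21.7/6.1705) = 1990 × (1/2)^3.5167 ≈ 173.87 MBq.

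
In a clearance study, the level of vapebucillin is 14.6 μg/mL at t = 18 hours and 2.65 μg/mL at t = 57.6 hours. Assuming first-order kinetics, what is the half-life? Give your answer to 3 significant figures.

Over Δt = 57.6 − 18 = 39.6 hours, the level fell by a factor of 14.6/2.65 ≈ 5.5094.
n = log₂(5.5094) ≈ 2.4619 half-lives, so t½ = 39.6/2.4619 ≈ 16.085 hours.

16.1 hours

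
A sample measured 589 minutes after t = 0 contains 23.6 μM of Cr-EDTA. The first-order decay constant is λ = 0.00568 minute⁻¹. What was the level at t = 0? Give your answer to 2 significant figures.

t½ = ln 2 / λ = 0.69315 / 0.00568 ≈ 122.03 minutes.
Number of half-lives elapsed: n = 589/122.03 ≈ 4.8266.
A₀ = A × 2^n = 23.6 × 2^4.8266 = 23.6 × 28.375 ≈ 669.66 μM.

670 μM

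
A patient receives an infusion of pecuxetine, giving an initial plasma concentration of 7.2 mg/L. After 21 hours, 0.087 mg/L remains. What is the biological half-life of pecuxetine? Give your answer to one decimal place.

3.3 hours

A/A₀ = 0.087/7.2 ≈ 0.012083.
n = log₂(82.759) ≈ 6.3708 half-lives elapsed in 21 hours.
t½ = 21/6.3708 ≈ 3.2963 hours.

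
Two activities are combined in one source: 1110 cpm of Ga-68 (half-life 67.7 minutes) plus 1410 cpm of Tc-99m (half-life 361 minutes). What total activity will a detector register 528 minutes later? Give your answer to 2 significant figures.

520 cpm

Ga-68: 1110 × (1/2)^(528/67.7) = 1110 × (1/2)^7.7991 ≈ 4.9837 cpm.
Tc-99m: 1410 × (1/2)^(528/361) = 1410 × (1/2)^1.4626 ≈ 511.6 cpm.
Total = 4.9837 + 511.6 ≈ 516.58 cpm.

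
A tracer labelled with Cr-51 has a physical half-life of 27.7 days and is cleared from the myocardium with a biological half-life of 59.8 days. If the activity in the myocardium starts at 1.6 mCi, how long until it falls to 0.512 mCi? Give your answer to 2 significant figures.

1/t_eff = 1/t_phys + 1/t_biol = 1/27.7 + 1/59.8 = 0.052823 per day.
t_eff = 27.7 × 59.8 / (27.7 + 59.8) ≈ 18.931 days.
n = log₂(1.6/0.512) ≈ 1.6439; t = 1.6439 × 18.931 ≈ 31.12 days.

31 days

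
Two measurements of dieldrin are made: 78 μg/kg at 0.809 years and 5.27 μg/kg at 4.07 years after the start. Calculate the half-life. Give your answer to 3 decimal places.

Over Δt = 4.07 − 0.809 = 3.261 years, the level fell by a factor of 78/5.27 ≈ 14.801.
n = log₂(14.801) ≈ 3.8876 half-lives, so t½ = 3.261/3.8876 ≈ 0.83882 years.

0.839 years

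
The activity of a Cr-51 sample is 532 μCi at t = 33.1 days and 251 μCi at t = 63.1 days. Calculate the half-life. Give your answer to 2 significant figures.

28 days

Over Δt = 63.1 − 33.1 = 30 days, the level fell by a factor of 532/251 ≈ 2.1195.
n = log₂(2.1195) ≈ 1.0837 half-lives, so t½ = 30/1.0837 ≈ 27.682 days.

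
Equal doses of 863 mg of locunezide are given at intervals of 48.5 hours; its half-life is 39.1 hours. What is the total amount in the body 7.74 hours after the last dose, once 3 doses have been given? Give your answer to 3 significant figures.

The 3 doses were given 104.74, 56.24, 7.74 hours ago.
Total = 863·(1/2)^(104.74/39.1) + 863·(1/2)^(56.24/39.1) + 863·(1/2)^(7.74/39.1)
      = 134.78 + 318.43 + 752.35 ≈ 1205.6 mg.

1210 mg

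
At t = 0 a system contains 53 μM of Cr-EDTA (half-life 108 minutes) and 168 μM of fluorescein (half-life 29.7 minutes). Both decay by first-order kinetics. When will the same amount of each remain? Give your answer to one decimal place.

Set 53·(1/2)^(t/108) = 168·(1/2)^(t/29.7).
Taking log₂: log₂(53/168) = t·(1/108 − 1/29.7).
log₂(0.31548) = -1.6644; 1/108 − 1/29.7 = -0.024411.
t = -1.6644 / -0.024411 ≈ 68.183 minutes.

68.2 minutes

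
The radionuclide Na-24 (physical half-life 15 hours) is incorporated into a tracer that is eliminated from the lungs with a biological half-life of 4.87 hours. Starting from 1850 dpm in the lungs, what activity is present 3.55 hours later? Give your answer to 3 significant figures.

947 dpm

1/t_eff = 1/t_phys + 1/t_biol = 1/15 + 1/4.87 = 0.27201 per hour.
t_eff = 15 × 4.87 / (15 + 4.87) ≈ 3.6764 hours.
Remaining = 1850 × (1/2)^(3.55/3.6764) = 1850 × (1/2)^0.96562 ≈ 947.31 dpm.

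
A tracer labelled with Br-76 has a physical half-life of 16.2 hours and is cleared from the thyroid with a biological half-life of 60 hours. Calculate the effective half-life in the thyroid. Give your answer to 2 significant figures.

13 hours

1/t_eff = 1/t_phys + 1/t_biol = 1/16.2 + 1/60 = 0.078395 per hour.
t_eff = 16.2 × 60 / (16.2 + 60) ≈ 12.756 hours.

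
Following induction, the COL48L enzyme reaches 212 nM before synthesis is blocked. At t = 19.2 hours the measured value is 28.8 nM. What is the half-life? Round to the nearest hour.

7 hours

A/A₀ = 28.8/212 ≈ 0.13585.
n = log₂(7.3611) ≈ 2.8799 half-lives elapsed in 19.2 hours.
t½ = 19.2/2.8799 ≈ 6.6668 hours.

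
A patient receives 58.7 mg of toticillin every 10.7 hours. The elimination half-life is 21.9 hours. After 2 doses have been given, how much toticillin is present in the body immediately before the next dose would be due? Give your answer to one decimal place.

71.7 mg

The 2 doses were given 21.4, 10.7 hours ago.
Total = 58.7·(1/2)^(21.4/21.9) + 58.7·(1/2)^(10.7/21.9)
      = 29.818 + 41.837 ≈ 71.655 mg.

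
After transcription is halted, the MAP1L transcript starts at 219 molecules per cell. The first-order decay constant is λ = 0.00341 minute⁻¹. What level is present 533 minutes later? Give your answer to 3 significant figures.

35.6 molecules per cell

t½ = ln 2 / λ = 0.69315 / 0.00341 ≈ 203.27 minutes.
Number of half-lives: n = 533/203.27 ≈ 2.6221.
Remaining = 219 × (1/2)^2.6221 = 219 × 0.16243 ≈ 35.571 molecules per cell.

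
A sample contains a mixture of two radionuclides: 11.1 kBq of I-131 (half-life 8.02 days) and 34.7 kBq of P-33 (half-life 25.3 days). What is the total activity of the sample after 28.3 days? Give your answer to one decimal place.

16.9 kBq

I-131: 11.1 × (1/2)^(28.3/8.02) = 11.1 × (1/2)^3.5287 ≈ 0.9618 kBq.
P-33: 34.7 × (1/2)^(28.3/25.3) = 34.7 × (1/2)^1.1186 ≈ 15.981 kBq.
Total = 0.9618 + 15.981 ≈ 16.943 kBq.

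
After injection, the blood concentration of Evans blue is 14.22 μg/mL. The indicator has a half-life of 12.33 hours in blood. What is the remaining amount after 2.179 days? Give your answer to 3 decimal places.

Convert the elapsed time: 2.179 days = 52.296 hours.
Number of half-lives: n = 52.296/12.33 ≈ 4.2414.
Remaining = 14.22 × (1/2)^4.2414 = 14.22 × 0.052872 ≈ 0.75183 μg/mL.

0.752 μg/mL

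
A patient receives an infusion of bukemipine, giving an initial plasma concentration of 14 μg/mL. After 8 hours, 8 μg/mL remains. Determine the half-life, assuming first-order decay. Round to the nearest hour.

A/A₀ = 8/14 ≈ 0.57143.
n = log₂(1.75) ≈ 0.80735 half-lives elapsed in 8 hours.
t½ = 8/0.80735 ≈ 9.9089 hours.

10 hours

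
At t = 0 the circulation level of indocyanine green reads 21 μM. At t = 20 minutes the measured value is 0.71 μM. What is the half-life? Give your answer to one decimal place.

A/A₀ = 0.71/21 ≈ 0.03381.
n = log₂(29.577) ≈ 4.8864 half-lives elapsed in 20 minutes.
t½ = 20/4.8864 ≈ 4.093 minutes.

4.1 minutes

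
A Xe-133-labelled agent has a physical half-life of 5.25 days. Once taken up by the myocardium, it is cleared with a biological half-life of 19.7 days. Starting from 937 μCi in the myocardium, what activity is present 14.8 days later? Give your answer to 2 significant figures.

79 μCi

1/t_eff = 1/t_phys + 1/t_biol = 1/5.25 + 1/19.7 = 0.24124 per day.
t_eff = 5.25 × 19.7 / (5.25 + 19.7) ≈ 4.1453 days.
Remaining = 937 × (1/2)^(14.8/4.1453) = 937 × (1/2)^3.5703 ≈ 78.88 μCi.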